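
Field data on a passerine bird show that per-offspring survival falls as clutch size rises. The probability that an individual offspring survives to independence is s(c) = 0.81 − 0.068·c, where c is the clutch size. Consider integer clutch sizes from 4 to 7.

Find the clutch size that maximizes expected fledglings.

Expected fledglings = c × s(c):
  c=4: 4 × 0.538 = 2.152
  c=5: 5 × 0.470 = 2.350
  c=6: 6 × 0.402 = 2.412
  c=7: 7 × 0.334 = 2.338
Maximum at c = 6 (2.412 fledglings).

6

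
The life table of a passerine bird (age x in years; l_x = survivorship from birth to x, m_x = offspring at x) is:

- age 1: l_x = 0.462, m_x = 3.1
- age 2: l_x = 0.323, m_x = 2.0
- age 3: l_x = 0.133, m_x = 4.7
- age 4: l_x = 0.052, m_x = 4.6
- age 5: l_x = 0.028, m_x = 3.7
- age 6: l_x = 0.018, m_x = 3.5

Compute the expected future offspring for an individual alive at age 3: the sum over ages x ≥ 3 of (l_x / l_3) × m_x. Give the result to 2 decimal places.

7.75

l_3 = 0.133. Conditional survival from age 3 to x is l_x / l_3.
  x=3: (0.133/0.133) × 4.7 = 4.7000
  x=4: (0.052/0.133) × 4.6 = 1.7985
  x=5: (0.028/0.133) × 3.7 = 0.7789
  x=6: (0.018/0.133) × 3.5 = 0.4737
Sum = 4.7000 + 1.7985 + 0.7789 + 0.4737 = 7.7511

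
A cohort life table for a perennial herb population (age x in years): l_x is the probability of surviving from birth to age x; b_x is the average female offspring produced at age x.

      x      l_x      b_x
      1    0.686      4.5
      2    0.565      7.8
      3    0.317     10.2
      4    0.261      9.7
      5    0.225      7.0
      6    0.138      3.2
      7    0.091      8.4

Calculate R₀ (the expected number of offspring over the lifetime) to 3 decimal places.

16.040

R₀ = Σ l_x b_x:
  age 1: 0.686 × 4.5 = 3.0870
  age 2: 0.565 × 7.8 = 4.4070
  age 3: 0.317 × 10.2 = 3.2334
  age 4: 0.261 × 9.7 = 2.5317
  age 5: 0.225 × 7.0 = 1.5750
  age 6: 0.138 × 3.2 = 0.4416
  age 7: 0.091 × 8.4 = 0.7644
R₀ = 3.0870 + 4.4070 + 3.2334 + 2.5317 + 1.5750 + 0.4416 + 0.7644 = 16.0401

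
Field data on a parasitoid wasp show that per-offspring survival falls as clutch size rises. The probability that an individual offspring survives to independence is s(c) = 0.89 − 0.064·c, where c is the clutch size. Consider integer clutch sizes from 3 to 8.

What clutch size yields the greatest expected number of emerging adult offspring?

Expected emerging adult offspring = c × s(c):
  c=3: 3 × 0.698 = 2.094
  c=4: 4 × 0.634 = 2.536
  c=5: 5 × 0.570 = 2.850
  c=6: 6 × 0.506 = 3.036
  c=7: 7 × 0.442 = 3.094
  c=8: 8 × 0.378 = 3.024
Maximum at c = 7 (3.094 emerging adult offspring).

7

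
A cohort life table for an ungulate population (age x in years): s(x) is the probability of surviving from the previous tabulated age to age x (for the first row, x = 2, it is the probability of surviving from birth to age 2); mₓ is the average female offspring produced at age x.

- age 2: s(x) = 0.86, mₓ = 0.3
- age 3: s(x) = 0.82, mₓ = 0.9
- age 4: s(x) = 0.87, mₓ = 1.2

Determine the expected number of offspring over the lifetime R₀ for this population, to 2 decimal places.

Survivorship from birth: l_x = s_2·s_3·…·s_x.
  l_2 = 0.86000
  l_3 = 0.70520
  l_4 = 0.61352
R₀ = Σ l_x mₓ:
  age 2: 0.86000 × 0.3 = 0.2580
  age 3: 0.70520 × 0.9 = 0.6347
  age 4: 0.61352 × 1.2 = 0.7362
R₀ = 0.2580 + 0.6347 + 0.7362 = 1.6289

1.63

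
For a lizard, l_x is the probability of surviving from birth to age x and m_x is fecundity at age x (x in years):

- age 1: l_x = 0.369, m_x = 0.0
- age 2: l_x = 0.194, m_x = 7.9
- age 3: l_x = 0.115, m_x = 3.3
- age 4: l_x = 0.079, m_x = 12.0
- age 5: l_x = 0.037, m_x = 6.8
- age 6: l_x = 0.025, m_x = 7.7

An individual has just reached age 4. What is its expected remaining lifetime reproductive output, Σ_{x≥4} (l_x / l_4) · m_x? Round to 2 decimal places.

17.62

l_4 = 0.079. Conditional survival from age 4 to x is l_x / l_4.
  x=4: (0.079/0.079) × 12.0 = 12.0000
  x=5: (0.037/0.079) × 6.8 = 3.1848
  x=6: (0.025/0.079) × 7.7 = 2.4367
Sum = 12.0000 + 3.1848 + 2.4367 = 17.6215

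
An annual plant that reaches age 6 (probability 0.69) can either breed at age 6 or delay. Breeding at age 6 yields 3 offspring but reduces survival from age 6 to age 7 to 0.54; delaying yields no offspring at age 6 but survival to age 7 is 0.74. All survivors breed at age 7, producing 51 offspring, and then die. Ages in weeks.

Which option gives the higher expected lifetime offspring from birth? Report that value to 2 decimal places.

breed at age 6: R₀ = 0.69 × (3 + 0.54 × 51) = 0.69 × 30.5400 = 21.0726
delay to age 7: R₀ = 0.69 × (0.74 × 51) = 0.69 × 37.7400 = 26.0406
Higher: delay to age 7 (26.0406).

26.04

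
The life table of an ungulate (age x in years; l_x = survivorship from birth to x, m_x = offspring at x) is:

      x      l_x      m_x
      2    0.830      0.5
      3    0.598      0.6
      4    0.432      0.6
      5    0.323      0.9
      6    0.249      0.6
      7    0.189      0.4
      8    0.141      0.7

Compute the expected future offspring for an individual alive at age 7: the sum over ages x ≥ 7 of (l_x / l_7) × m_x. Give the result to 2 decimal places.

0.92

l_7 = 0.189. Conditional survival from age 7 to x is l_x / l_7.
  x=7: (0.189/0.189) × 0.4 = 0.4000
  x=8: (0.141/0.189) × 0.7 = 0.5222
Sum = 0.4000 + 0.5222 = 0.9222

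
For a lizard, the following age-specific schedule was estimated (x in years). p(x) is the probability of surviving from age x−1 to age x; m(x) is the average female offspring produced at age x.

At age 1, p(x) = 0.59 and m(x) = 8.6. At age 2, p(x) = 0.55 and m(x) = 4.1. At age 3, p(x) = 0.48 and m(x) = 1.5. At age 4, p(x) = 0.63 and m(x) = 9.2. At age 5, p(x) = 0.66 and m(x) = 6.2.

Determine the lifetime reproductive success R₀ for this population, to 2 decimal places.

Survivorship from birth: l_x = p_1·p_2·…·p_x.
  l_1 = 0.59000
  l_2 = 0.32450
  l_3 = 0.15576
  l_4 = 0.09813
  l_5 = 0.06477
R₀ = Σ l_x m(x):
  age 1: 0.59000 × 8.6 = 5.0740
  age 2: 0.32450 × 4.1 = 1.3304
  age 3: 0.15576 × 1.5 = 0.2336
  age 4: 0.09813 × 9.2 = 0.9028
  age 5: 0.06477 × 6.2 = 0.4016
R₀ = 5.0740 + 1.3304 + 0.2336 + 0.9028 + 0.4016 = 7.9425

7.94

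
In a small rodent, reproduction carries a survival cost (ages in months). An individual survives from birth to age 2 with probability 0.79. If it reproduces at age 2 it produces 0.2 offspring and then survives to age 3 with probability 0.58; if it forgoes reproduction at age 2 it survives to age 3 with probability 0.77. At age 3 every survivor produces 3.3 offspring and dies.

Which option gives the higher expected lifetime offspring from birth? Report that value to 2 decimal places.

breed at age 2: R₀ = 0.79 × (0.2 + 0.58 × 3.3) = 0.79 × 2.1140 = 1.6701
delay to age 3: R₀ = 0.79 × (0.77 × 3.3) = 0.79 × 2.5410 = 2.0074
Higher: delay to age 3 (2.0074).

2.01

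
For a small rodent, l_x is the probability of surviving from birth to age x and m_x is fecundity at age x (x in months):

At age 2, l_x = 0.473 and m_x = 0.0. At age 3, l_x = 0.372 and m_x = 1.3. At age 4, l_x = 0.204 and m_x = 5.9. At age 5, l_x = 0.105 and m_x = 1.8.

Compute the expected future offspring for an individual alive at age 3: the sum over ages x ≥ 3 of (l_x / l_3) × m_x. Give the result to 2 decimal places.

5.04

l_3 = 0.372. Conditional survival from age 3 to x is l_x / l_3.
  x=3: (0.372/0.372) × 1.3 = 1.3000
  x=4: (0.204/0.372) × 5.9 = 3.2355
  x=5: (0.105/0.372) × 1.8 = 0.5081
Sum = 1.3000 + 3.2355 + 0.5081 = 5.0435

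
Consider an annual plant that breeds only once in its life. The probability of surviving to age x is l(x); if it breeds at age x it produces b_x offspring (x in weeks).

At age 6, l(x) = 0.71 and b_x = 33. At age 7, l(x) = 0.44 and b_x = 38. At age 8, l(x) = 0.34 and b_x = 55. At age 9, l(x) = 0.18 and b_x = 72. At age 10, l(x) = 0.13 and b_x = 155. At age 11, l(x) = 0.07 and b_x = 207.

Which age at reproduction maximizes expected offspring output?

6

Expected offspring if breeding at age x = l(x) × b_x:
  age 6: 0.71 × 33 = 23.430
  age 7: 0.44 × 38 = 16.720
  age 8: 0.34 × 55 = 18.700
  age 9: 0.18 × 72 = 12.960
  age 10: 0.13 × 155 = 20.150
  age 11: 0.07 × 207 = 14.490
Maximum at age 6 (23.430).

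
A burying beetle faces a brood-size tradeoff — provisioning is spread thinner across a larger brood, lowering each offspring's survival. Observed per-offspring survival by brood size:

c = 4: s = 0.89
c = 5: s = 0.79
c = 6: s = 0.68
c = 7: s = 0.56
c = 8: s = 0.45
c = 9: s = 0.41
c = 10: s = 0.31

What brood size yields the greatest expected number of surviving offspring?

Expected surviving offspring = c × s(c):
  c=4: 4 × 0.89 = 3.560
  c=5: 5 × 0.79 = 3.950
  c=6: 6 × 0.68 = 4.080
  c=7: 7 × 0.56 = 3.920
  c=8: 8 × 0.45 = 3.600
  c=9: 9 × 0.41 = 3.690
  c=10: 10 × 0.31 = 3.100
Maximum at c = 6 (4.080 surviving offspring).

6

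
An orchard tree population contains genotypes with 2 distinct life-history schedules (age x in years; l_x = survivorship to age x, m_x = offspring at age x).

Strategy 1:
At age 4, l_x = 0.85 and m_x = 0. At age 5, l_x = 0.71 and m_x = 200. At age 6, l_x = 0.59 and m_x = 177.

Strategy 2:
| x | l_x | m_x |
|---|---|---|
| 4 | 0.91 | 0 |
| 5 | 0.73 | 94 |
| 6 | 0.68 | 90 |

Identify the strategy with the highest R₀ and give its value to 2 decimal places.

246.43

Strategy 1: R₀ = 0.85×0 + 0.71×200 + 0.59×177 = 246.4300
Strategy 2: R₀ = 0.91×0 + 0.73×94 + 0.68×90 = 129.8200
Highest R₀: strategy 1 with 246.4300.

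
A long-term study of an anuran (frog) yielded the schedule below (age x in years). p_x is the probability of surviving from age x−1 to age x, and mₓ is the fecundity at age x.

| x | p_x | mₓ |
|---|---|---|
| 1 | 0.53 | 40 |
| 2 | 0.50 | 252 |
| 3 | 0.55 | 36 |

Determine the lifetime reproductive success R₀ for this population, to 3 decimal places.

93.227

Survivorship from birth: l_x = p_1·p_2·…·p_x.
  l_1 = 0.53000
  l_2 = 0.26500
  l_3 = 0.14575
R₀ = Σ l_x mₓ:
  age 1: 0.53000 × 40 = 21.2000
  age 2: 0.26500 × 252 = 66.7800
  age 3: 0.14575 × 36 = 5.2470
R₀ = 21.2000 + 66.7800 + 5.2470 = 93.2270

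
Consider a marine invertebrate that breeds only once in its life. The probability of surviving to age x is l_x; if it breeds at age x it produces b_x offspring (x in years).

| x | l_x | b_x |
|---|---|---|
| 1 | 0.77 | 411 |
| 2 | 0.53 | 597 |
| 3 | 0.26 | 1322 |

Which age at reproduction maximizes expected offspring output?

Expected offspring if breeding at age x = l_x × b_x:
  age 1: 0.77 × 411 = 316.470
  age 2: 0.53 × 597 = 316.410
  age 3: 0.26 × 1322 = 343.720
Maximum at age 3 (343.720).

3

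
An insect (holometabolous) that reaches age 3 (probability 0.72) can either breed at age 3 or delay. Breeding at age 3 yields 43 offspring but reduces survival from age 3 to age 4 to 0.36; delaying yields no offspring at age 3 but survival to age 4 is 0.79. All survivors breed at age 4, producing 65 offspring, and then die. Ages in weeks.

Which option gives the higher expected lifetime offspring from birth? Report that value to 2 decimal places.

breed at age 3: R₀ = 0.72 × (43 + 0.36 × 65) = 0.72 × 66.4000 = 47.8080
delay to age 4: R₀ = 0.72 × (0.79 × 65) = 0.72 × 51.3500 = 36.9720
Higher: breed at age 3 (47.8080).

47.81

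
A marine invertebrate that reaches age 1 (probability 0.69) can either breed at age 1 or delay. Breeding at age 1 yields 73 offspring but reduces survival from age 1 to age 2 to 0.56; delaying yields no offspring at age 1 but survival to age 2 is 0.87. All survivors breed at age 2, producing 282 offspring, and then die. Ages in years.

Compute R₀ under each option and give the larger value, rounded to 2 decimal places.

169.28

breed at age 1: R₀ = 0.69 × (73 + 0.56 × 282) = 0.69 × 230.9200 = 159.3348
delay to age 2: R₀ = 0.69 × (0.87 × 282) = 0.69 × 245.3400 = 169.2846
Higher: delay to age 2 (169.2846).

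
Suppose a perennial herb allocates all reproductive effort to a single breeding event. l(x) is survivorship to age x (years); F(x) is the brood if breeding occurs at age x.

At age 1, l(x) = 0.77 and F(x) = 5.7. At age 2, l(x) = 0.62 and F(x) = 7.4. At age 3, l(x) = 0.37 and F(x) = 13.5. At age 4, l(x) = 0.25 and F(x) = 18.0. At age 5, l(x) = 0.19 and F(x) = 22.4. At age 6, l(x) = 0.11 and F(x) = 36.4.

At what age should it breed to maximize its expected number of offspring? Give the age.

Expected offspring if breeding at age x = l(x) × F(x):
  age 1: 0.77 × 5.7 = 4.389
  age 2: 0.62 × 7.4 = 4.588
  age 3: 0.37 × 13.5 = 4.995
  age 4: 0.25 × 18.0 = 4.500
  age 5: 0.19 × 22.4 = 4.256
  age 6: 0.11 × 36.4 = 4.004
Maximum at age 3 (4.995).

3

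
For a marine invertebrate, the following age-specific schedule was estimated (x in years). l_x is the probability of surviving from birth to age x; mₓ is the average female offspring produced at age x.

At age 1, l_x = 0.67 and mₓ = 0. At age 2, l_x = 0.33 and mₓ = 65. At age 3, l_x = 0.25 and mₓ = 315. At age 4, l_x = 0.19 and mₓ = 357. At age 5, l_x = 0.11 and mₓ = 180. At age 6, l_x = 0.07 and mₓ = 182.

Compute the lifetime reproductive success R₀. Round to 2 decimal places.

R₀ = Σ l_x mₓ:
  age 1: 0.67 × 0 = 0.0000
  age 2: 0.33 × 65 = 21.4500
  age 3: 0.25 × 315 = 78.7500
  age 4: 0.19 × 357 = 67.8300
  age 5: 0.11 × 180 = 19.8000
  age 6: 0.07 × 182 = 12.7400
R₀ = 0.0000 + 21.4500 + 78.7500 + 67.8300 + 19.8000 + 12.7400 = 200.5700

200.57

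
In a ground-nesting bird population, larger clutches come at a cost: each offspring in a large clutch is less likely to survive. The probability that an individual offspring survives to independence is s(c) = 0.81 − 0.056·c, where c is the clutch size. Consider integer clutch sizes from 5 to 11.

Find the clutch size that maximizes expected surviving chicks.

Expected surviving chicks = c × s(c):
  c=5: 5 × 0.530 = 2.650
  c=6: 6 × 0.474 = 2.844
  c=7: 7 × 0.418 = 2.926
  c=8: 8 × 0.362 = 2.896
  c=9: 9 × 0.306 = 2.754
  c=10: 10 × 0.250 = 2.500
  c=11: 11 × 0.194 = 2.134
Maximum at c = 7 (2.926 surviving chicks).

7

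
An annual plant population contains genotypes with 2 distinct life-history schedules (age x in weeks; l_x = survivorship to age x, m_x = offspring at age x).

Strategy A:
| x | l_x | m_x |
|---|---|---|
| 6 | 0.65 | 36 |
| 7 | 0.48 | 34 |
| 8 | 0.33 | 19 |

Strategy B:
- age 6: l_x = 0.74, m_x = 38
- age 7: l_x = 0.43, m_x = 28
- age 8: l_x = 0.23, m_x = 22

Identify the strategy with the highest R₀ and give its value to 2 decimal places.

45.99

Strategy A: R₀ = 0.65×36 + 0.48×34 + 0.33×19 = 45.9900
Strategy B: R₀ = 0.74×38 + 0.43×28 + 0.23×22 = 45.2200
Highest R₀: strategy A with 45.9900.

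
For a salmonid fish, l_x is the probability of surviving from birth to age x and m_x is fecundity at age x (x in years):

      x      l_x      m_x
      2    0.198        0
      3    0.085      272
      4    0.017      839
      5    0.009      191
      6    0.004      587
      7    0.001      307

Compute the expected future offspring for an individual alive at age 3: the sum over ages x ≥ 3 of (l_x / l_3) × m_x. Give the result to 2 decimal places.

l_3 = 0.085. Conditional survival from age 3 to x is l_x / l_3.
  x=3: (0.085/0.085) × 272 = 272.0000
  x=4: (0.017/0.085) × 839 = 167.8000
  x=5: (0.009/0.085) × 191 = 20.2235
  x=6: (0.004/0.085) × 587 = 27.6235
  x=7: (0.001/0.085) × 307 = 3.6118
Sum = 272.0000 + 167.8000 + 20.2235 + 27.6235 + 3.6118 = 491.2588

491.26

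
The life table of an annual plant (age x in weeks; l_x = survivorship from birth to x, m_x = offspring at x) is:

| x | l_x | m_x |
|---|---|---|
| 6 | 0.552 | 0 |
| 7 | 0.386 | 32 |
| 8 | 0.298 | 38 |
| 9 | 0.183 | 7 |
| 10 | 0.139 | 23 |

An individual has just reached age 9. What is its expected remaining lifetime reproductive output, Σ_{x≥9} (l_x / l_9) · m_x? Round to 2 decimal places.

24.47

l_9 = 0.183. Conditional survival from age 9 to x is l_x / l_9.
  x=9: (0.183/0.183) × 7 = 7.0000
  x=10: (0.139/0.183) × 23 = 17.4699
Sum = 7.0000 + 17.4699 = 24.4699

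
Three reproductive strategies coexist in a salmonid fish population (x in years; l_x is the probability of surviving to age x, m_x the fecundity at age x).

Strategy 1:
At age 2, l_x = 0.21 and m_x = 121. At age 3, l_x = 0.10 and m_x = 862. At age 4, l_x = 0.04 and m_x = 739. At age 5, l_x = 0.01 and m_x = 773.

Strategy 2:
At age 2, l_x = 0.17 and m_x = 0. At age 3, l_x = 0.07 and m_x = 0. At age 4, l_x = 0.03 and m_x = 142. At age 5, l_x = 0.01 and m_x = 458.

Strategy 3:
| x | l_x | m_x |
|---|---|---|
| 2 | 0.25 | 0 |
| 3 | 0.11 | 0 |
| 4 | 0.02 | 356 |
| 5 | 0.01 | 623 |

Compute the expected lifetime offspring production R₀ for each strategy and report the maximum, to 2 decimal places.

148.90

Strategy 1: R₀ = 0.21×121 + 0.10×862 + 0.04×739 + 0.01×773 = 148.9000
Strategy 2: R₀ = 0.17×0 + 0.07×0 + 0.03×142 + 0.01×458 = 8.8400
Strategy 3: R₀ = 0.25×0 + 0.11×0 + 0.02×356 + 0.01×623 = 13.3500
Highest R₀: strategy 1 with 148.9000.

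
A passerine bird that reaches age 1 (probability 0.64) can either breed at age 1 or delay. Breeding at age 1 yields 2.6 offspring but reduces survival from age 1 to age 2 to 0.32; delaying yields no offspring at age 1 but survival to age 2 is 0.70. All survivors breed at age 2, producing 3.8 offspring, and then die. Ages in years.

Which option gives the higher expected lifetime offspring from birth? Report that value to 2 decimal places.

breed at age 1: R₀ = 0.64 × (2.6 + 0.32 × 3.8) = 0.64 × 3.8160 = 2.4422
delay to age 2: R₀ = 0.64 × (0.70 × 3.8) = 0.64 × 2.6600 = 1.7024
Higher: breed at age 1 (2.4422).

2.44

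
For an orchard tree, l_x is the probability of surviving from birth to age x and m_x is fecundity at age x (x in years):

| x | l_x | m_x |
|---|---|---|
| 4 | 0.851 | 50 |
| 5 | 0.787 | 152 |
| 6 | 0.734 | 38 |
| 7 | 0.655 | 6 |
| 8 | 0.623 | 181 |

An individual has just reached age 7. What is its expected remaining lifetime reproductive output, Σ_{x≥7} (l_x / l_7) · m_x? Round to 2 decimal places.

178.16

l_7 = 0.655. Conditional survival from age 7 to x is l_x / l_7.
  x=7: (0.655/0.655) × 6 = 6.0000
  x=8: (0.623/0.655) × 181 = 172.1573
Sum = 6.0000 + 172.1573 = 178.1573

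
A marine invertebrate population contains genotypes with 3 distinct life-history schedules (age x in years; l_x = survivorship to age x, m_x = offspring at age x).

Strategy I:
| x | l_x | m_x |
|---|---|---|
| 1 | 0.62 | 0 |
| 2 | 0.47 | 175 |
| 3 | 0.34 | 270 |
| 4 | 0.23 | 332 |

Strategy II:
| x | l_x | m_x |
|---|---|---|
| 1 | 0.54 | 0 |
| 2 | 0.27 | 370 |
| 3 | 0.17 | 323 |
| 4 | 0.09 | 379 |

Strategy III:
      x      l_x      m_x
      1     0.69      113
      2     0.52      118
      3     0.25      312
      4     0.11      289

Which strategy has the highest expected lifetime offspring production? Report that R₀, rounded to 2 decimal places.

Strategy I: R₀ = 0.62×0 + 0.47×175 + 0.34×270 + 0.23×332 = 250.4100
Strategy II: R₀ = 0.54×0 + 0.27×370 + 0.17×323 + 0.09×379 = 188.9200
Strategy III: R₀ = 0.69×113 + 0.52×118 + 0.25×312 + 0.11×289 = 249.1200
Highest R₀: strategy I with 250.4100.

250.41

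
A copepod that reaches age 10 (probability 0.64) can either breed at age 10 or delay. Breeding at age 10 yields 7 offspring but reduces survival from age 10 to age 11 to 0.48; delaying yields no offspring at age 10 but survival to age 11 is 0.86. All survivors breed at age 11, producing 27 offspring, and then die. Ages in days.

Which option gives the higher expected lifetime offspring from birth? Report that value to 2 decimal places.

14.86

breed at age 10: R₀ = 0.64 × (7 + 0.48 × 27) = 0.64 × 19.9600 = 12.7744
delay to age 11: R₀ = 0.64 × (0.86 × 27) = 0.64 × 23.2200 = 14.8608
Higher: delay to age 11 (14.8608).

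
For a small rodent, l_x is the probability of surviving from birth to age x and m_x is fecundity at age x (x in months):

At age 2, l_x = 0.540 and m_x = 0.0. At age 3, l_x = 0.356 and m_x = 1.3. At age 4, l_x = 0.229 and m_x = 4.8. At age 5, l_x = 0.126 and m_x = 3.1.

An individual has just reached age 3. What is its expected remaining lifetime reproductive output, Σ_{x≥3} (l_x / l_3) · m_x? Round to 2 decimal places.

5.48

l_3 = 0.356. Conditional survival from age 3 to x is l_x / l_3.
  x=3: (0.356/0.356) × 1.3 = 1.3000
  x=4: (0.229/0.356) × 4.8 = 3.0876
  x=5: (0.126/0.356) × 3.1 = 1.0972
Sum = 1.3000 + 3.0876 + 1.0972 = 5.4848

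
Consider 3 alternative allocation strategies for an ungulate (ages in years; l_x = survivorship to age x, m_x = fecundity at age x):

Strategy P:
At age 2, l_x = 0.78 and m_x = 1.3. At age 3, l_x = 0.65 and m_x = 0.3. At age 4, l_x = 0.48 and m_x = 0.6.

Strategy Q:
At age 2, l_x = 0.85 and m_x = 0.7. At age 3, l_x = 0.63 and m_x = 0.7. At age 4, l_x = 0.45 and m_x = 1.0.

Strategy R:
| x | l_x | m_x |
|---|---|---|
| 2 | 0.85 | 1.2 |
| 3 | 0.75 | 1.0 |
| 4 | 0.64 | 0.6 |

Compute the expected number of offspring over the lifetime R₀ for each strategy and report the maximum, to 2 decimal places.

2.15

Strategy P: R₀ = 0.78×1.3 + 0.65×0.3 + 0.48×0.6 = 1.4970
Strategy Q: R₀ = 0.85×0.7 + 0.63×0.7 + 0.45×1.0 = 1.4860
Strategy R: R₀ = 0.85×1.2 + 0.75×1.0 + 0.64×0.6 = 2.1540
Highest R₀: strategy R with 2.1540.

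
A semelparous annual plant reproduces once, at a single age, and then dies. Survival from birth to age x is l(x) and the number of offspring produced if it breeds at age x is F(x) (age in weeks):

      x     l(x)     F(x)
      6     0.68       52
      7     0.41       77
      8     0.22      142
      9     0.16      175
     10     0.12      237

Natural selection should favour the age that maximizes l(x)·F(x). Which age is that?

6

Expected offspring if breeding at age x = l(x) × F(x):
  age 6: 0.68 × 52 = 35.360
  age 7: 0.41 × 77 = 31.570
  age 8: 0.22 × 142 = 31.240
  age 9: 0.16 × 175 = 28.000
  age 10: 0.12 × 237 = 28.440
Maximum at age 6 (35.360).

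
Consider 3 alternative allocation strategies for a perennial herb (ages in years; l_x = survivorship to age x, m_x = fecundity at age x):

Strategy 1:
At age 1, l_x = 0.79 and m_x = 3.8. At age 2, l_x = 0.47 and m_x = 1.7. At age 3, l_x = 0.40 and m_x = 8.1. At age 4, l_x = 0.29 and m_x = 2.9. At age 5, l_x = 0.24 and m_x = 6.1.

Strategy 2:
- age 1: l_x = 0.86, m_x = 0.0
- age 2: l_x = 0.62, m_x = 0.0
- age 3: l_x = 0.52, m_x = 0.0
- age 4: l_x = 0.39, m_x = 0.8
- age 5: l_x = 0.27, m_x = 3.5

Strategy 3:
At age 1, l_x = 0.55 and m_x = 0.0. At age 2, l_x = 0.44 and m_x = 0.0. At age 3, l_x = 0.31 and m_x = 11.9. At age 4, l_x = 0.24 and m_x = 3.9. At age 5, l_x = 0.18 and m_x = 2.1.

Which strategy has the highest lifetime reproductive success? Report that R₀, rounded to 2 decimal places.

Strategy 1: R₀ = 0.79×3.8 + 0.47×1.7 + 0.40×8.1 + 0.29×2.9 + 0.24×6.1 = 9.3460
Strategy 2: R₀ = 0.86×0.0 + 0.62×0.0 + 0.52×0.0 + 0.39×0.8 + 0.27×3.5 = 1.2570
Strategy 3: R₀ = 0.55×0.0 + 0.44×0.0 + 0.31×11.9 + 0.24×3.9 + 0.18×2.1 = 5.0030
Highest R₀: strategy 1 with 9.3460.

9.35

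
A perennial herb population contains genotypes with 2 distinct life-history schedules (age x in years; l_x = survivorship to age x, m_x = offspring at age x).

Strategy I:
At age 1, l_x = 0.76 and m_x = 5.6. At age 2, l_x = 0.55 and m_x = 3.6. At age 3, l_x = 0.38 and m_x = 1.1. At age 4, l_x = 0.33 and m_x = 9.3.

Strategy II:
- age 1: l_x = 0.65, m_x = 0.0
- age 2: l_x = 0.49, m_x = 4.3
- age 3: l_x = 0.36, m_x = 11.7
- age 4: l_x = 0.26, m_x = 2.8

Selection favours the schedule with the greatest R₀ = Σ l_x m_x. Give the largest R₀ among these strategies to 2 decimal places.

9.72

Strategy I: R₀ = 0.76×5.6 + 0.55×3.6 + 0.38×1.1 + 0.33×9.3 = 9.7230
Strategy II: R₀ = 0.65×0.0 + 0.49×4.3 + 0.36×11.7 + 0.26×2.8 = 7.0470
Highest R₀: strategy I with 9.7230.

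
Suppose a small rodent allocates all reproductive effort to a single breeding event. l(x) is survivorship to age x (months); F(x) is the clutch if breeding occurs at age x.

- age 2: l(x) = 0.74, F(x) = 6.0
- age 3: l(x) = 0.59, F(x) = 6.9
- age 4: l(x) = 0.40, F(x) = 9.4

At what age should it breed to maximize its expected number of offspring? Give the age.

2

Expected offspring if breeding at age x = l(x) × F(x):
  age 2: 0.74 × 6.0 = 4.440
  age 3: 0.59 × 6.9 = 4.071
  age 4: 0.40 × 9.4 = 3.760
Maximum at age 2 (4.440).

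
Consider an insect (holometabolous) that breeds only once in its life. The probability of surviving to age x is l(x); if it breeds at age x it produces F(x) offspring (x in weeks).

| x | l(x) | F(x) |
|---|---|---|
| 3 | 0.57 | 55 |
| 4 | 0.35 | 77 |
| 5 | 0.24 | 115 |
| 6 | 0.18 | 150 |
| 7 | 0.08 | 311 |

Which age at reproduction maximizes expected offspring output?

Expected offspring if breeding at age x = l(x) × F(x):
  age 3: 0.57 × 55 = 31.350
  age 4: 0.35 × 77 = 26.950
  age 5: 0.24 × 115 = 27.600
  age 6: 0.18 × 150 = 27.000
  age 7: 0.08 × 311 = 24.880
Maximum at age 3 (31.350).

3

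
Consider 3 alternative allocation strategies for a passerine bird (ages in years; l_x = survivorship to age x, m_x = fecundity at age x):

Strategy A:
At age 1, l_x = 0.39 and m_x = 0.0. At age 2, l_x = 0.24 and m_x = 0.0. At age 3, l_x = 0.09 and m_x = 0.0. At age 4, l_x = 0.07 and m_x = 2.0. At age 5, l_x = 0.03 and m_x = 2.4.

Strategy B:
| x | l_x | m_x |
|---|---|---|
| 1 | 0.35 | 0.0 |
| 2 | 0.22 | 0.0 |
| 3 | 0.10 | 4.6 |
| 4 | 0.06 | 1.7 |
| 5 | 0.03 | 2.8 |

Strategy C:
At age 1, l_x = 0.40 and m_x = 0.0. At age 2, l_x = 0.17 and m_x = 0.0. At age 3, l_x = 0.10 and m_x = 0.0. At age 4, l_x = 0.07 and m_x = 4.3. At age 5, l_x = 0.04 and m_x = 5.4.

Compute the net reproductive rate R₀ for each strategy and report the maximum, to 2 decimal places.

0.65

Strategy A: R₀ = 0.39×0.0 + 0.24×0.0 + 0.09×0.0 + 0.07×2.0 + 0.03×2.4 = 0.2120
Strategy B: R₀ = 0.35×0.0 + 0.22×0.0 + 0.10×4.6 + 0.06×1.7 + 0.03×2.8 = 0.6460
Strategy C: R₀ = 0.40×0.0 + 0.17×0.0 + 0.10×0.0 + 0.07×4.3 + 0.04×5.4 = 0.5170
Highest R₀: strategy B with 0.6460.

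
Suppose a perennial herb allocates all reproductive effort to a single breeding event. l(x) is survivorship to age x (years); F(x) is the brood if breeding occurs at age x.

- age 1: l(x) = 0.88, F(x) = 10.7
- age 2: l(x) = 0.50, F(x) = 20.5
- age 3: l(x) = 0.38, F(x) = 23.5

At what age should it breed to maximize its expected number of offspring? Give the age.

2

Expected offspring if breeding at age x = l(x) × F(x):
  age 1: 0.88 × 10.7 = 9.416
  age 2: 0.50 × 20.5 = 10.250
  age 3: 0.38 × 23.5 = 8.930
Maximum at age 2 (10.250).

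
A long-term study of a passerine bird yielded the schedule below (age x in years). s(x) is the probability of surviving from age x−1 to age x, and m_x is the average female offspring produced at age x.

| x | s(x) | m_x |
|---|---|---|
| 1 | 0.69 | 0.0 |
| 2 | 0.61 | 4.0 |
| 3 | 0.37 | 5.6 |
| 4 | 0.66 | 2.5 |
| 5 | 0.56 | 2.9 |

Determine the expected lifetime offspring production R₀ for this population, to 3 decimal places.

Survivorship from birth: l_x = s_1·s_2·…·s_x.
  l_1 = 0.69000
  l_2 = 0.42090
  l_3 = 0.15573
  l_4 = 0.10278
  l_5 = 0.05756
R₀ = Σ l_x m_x:
  age 1: 0.69000 × 0.0 = 0.0000
  age 2: 0.42090 × 4.0 = 1.6836
  age 3: 0.15573 × 5.6 = 0.8721
  age 4: 0.10278 × 2.5 = 0.2570
  age 5: 0.05756 × 2.9 = 0.1669
R₀ = 0.0000 + 1.6836 + 0.8721 + 0.2570 + 0.1669 = 2.9796

2.980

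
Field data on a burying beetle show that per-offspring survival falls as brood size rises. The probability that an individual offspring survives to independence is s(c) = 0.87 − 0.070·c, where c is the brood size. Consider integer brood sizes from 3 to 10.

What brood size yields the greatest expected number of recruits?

Expected recruits = c × s(c):
  c=3: 3 × 0.660 = 1.980
  c=4: 4 × 0.590 = 2.360
  c=5: 5 × 0.520 = 2.600
  c=6: 6 × 0.450 = 2.700
  c=7: 7 × 0.380 = 2.660
  c=8: 8 × 0.310 = 2.480
  c=9: 9 × 0.240 = 2.160
  c=10: 10 × 0.170 = 1.700
Maximum at c = 6 (2.700 recruits).

6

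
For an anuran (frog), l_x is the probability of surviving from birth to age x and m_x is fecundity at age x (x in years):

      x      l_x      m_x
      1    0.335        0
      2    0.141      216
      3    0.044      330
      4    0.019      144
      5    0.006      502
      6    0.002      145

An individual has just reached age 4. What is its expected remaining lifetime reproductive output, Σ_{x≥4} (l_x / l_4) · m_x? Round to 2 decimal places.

317.79

l_4 = 0.019. Conditional survival from age 4 to x is l_x / l_4.
  x=4: (0.019/0.019) × 144 = 144.0000
  x=5: (0.006/0.019) × 502 = 158.5263
  x=6: (0.002/0.019) × 145 = 15.2632
Sum = 144.0000 + 158.5263 + 15.2632 = 317.7895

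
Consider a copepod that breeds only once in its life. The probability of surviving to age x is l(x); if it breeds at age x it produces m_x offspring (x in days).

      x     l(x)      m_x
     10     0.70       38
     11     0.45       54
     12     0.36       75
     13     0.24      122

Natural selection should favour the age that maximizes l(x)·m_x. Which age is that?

13

Expected offspring if breeding at age x = l(x) × m_x:
  age 10: 0.70 × 38 = 26.600
  age 11: 0.45 × 54 = 24.300
  age 12: 0.36 × 75 = 27.000
  age 13: 0.24 × 122 = 29.280
Maximum at age 13 (29.280).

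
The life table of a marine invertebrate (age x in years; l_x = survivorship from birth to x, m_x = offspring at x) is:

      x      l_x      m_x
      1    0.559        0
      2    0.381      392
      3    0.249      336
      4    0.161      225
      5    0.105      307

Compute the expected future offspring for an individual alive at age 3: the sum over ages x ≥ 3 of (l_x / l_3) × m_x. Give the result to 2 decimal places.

l_3 = 0.249. Conditional survival from age 3 to x is l_x / l_3.
  x=3: (0.249/0.249) × 336 = 336.0000
  x=4: (0.161/0.249) × 225 = 145.4819
  x=5: (0.105/0.249) × 307 = 129.4578
Sum = 336.0000 + 145.4819 + 129.4578 = 610.9398

610.94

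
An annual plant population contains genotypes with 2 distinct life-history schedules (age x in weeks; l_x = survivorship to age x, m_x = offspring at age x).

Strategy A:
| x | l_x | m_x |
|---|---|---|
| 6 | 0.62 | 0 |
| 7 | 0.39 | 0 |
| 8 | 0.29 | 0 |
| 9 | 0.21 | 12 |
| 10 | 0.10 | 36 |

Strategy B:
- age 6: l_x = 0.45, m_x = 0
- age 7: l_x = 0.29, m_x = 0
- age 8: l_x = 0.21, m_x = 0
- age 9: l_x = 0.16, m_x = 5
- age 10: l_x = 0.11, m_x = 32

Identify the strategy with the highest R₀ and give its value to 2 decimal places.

Strategy A: R₀ = 0.62×0 + 0.39×0 + 0.29×0 + 0.21×12 + 0.10×36 = 6.1200
Strategy B: R₀ = 0.45×0 + 0.29×0 + 0.21×0 + 0.16×5 + 0.11×32 = 4.3200
Highest R₀: strategy A with 6.1200.

6.12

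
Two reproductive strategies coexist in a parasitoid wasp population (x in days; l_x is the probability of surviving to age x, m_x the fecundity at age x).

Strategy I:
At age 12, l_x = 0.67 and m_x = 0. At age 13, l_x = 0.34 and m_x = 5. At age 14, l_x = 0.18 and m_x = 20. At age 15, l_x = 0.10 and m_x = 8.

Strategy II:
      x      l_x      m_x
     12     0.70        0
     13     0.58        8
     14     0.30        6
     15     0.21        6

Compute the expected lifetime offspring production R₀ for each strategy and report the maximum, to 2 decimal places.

Strategy I: R₀ = 0.67×0 + 0.34×5 + 0.18×20 + 0.10×8 = 6.1000
Strategy II: R₀ = 0.70×0 + 0.58×8 + 0.30×6 + 0.21×6 = 7.7000
Highest R₀: strategy II with 7.7000.

7.70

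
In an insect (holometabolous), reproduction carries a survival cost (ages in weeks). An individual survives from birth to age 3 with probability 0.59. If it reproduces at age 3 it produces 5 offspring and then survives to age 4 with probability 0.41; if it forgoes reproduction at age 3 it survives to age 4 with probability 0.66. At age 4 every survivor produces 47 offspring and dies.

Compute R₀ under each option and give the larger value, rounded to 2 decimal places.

breed at age 3: R₀ = 0.59 × (5 + 0.41 × 47) = 0.59 × 24.2700 = 14.3193
delay to age 4: R₀ = 0.59 × (0.66 × 47) = 0.59 × 31.0200 = 18.3018
Higher: delay to age 4 (18.3018).

18.30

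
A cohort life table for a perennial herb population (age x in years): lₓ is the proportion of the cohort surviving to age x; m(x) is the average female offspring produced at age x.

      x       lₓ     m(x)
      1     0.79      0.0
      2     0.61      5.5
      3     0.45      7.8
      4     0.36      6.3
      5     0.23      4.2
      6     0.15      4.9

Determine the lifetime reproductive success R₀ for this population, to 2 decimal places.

10.83

R₀ = Σ lₓ m(x):
  age 1: 0.79 × 0.0 = 0.0000
  age 2: 0.61 × 5.5 = 3.3550
  age 3: 0.45 × 7.8 = 3.5100
  age 4: 0.36 × 6.3 = 2.2680
  age 5: 0.23 × 4.2 = 0.9660
  age 6: 0.15 × 4.9 = 0.7350
R₀ = 0.0000 + 3.3550 + 3.5100 + 2.2680 + 0.9660 + 0.7350 = 10.8340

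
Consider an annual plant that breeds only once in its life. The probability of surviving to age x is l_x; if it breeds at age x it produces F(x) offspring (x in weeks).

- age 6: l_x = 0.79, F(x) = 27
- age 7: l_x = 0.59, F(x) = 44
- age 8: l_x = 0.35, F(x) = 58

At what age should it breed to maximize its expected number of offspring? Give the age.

7

Expected offspring if breeding at age x = l_x × F(x):
  age 6: 0.79 × 27 = 21.330
  age 7: 0.59 × 44 = 25.960
  age 8: 0.35 × 58 = 20.300
Maximum at age 7 (25.960).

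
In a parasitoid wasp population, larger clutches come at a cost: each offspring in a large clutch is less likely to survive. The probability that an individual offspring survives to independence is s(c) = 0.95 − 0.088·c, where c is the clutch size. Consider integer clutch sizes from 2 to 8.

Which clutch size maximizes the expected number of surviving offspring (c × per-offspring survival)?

5

Expected surviving offspring = c × s(c):
  c=2: 2 × 0.774 = 1.548
  c=3: 3 × 0.686 = 2.058
  c=4: 4 × 0.598 = 2.392
  c=5: 5 × 0.510 = 2.550
  c=6: 6 × 0.422 = 2.532
  c=7: 7 × 0.334 = 2.338
  c=8: 8 × 0.246 = 1.968
Maximum at c = 5 (2.550 surviving offspring).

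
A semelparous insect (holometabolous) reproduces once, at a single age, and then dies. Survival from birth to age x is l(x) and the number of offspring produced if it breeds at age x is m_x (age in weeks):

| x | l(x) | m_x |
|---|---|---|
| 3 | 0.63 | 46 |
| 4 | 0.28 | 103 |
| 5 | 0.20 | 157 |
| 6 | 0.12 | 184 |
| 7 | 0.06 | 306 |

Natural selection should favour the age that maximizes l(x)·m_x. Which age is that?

Expected offspring if breeding at age x = l(x) × m_x:
  age 3: 0.63 × 46 = 28.980
  age 4: 0.28 × 103 = 28.840
  age 5: 0.20 × 157 = 31.400
  age 6: 0.12 × 184 = 22.080
  age 7: 0.06 × 306 = 18.360
Maximum at age 5 (31.400).

5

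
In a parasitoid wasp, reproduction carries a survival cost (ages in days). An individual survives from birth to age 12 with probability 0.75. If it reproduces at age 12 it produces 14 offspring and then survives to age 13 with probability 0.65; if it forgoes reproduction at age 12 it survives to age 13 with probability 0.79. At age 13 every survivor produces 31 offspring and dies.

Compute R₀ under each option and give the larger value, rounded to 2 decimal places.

25.61

breed at age 12: R₀ = 0.75 × (14 + 0.65 × 31) = 0.75 × 34.1500 = 25.6125
delay to age 13: R₀ = 0.75 × (0.79 × 31) = 0.75 × 24.4900 = 18.3675
Higher: breed at age 12 (25.6125).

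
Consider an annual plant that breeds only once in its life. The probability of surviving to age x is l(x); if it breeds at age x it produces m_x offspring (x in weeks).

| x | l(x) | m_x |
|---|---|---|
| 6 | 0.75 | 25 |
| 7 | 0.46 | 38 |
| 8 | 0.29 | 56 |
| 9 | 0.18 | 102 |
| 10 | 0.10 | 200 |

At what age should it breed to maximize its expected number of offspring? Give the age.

Expected offspring if breeding at age x = l(x) × m_x:
  age 6: 0.75 × 25 = 18.750
  age 7: 0.46 × 38 = 17.480
  age 8: 0.29 × 56 = 16.240
  age 9: 0.18 × 102 = 18.360
  age 10: 0.10 × 200 = 20.000
Maximum at age 10 (20.000).

10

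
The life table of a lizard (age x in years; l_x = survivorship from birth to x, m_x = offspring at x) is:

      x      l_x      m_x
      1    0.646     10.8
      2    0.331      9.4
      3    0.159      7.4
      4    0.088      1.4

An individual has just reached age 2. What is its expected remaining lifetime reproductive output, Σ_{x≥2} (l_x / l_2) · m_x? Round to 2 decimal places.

13.33

l_2 = 0.331. Conditional survival from age 2 to x is l_x / l_2.
  x=2: (0.331/0.331) × 9.4 = 9.4000
  x=3: (0.159/0.331) × 7.4 = 3.5547
  x=4: (0.088/0.331) × 1.4 = 0.3722
Sum = 9.4000 + 3.5547 + 0.3722 = 13.3269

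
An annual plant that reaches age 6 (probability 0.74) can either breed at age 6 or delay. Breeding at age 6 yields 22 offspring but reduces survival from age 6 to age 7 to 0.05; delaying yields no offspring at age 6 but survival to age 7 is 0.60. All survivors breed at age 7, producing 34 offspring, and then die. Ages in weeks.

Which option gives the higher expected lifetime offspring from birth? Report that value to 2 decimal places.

17.54

breed at age 6: R₀ = 0.74 × (22 + 0.05 × 34) = 0.74 × 23.7000 = 17.5380
delay to age 7: R₀ = 0.74 × (0.60 × 34) = 0.74 × 20.4000 = 15.0960
Higher: breed at age 6 (17.5380).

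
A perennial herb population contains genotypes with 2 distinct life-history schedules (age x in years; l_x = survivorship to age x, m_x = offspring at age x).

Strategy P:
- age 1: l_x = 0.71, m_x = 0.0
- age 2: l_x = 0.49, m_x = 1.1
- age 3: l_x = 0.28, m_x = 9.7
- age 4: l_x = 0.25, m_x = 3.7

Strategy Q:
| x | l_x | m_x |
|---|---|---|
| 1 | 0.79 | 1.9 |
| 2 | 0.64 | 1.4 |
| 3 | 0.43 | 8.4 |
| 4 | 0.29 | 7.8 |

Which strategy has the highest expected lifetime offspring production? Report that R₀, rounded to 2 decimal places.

8.27

Strategy P: R₀ = 0.71×0.0 + 0.49×1.1 + 0.28×9.7 + 0.25×3.7 = 4.1800
Strategy Q: R₀ = 0.79×1.9 + 0.64×1.4 + 0.43×8.4 + 0.29×7.8 = 8.2710
Highest R₀: strategy Q with 8.2710.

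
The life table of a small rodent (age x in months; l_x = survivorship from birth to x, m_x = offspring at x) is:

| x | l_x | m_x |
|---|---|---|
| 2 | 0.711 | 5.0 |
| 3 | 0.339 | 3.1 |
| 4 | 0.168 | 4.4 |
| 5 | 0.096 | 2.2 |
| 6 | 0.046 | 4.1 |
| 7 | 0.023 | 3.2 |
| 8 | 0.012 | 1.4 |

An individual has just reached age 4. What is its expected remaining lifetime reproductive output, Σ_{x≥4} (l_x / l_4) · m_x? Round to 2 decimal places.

l_4 = 0.168. Conditional survival from age 4 to x is l_x / l_4.
  x=4: (0.168/0.168) × 4.4 = 4.4000
  x=5: (0.096/0.168) × 2.2 = 1.2571
  x=6: (0.046/0.168) × 4.1 = 1.1226
  x=7: (0.023/0.168) × 3.2 = 0.4381
  x=8: (0.012/0.168) × 1.4 = 0.1000
Sum = 4.4000 + 1.2571 + 1.1226 + 0.4381 + 0.1000 = 7.3179

7.32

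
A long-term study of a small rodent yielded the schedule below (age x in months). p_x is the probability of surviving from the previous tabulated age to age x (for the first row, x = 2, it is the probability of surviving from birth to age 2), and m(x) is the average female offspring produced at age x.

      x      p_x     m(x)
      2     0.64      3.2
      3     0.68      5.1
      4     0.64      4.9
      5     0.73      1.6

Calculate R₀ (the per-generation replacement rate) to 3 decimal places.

Survivorship from birth: l_x = p_2·p_3·…·p_x.
  l_2 = 0.64000
  l_3 = 0.43520
  l_4 = 0.27853
  l_5 = 0.20333
R₀ = Σ l_x m(x):
  age 2: 0.64000 × 3.2 = 2.0480
  age 3: 0.43520 × 5.1 = 2.2195
  age 4: 0.27853 × 4.9 = 1.3648
  age 5: 0.20333 × 1.6 = 0.3253
R₀ = 2.0480 + 2.2195 + 1.3648 + 0.3253 = 5.9576

5.958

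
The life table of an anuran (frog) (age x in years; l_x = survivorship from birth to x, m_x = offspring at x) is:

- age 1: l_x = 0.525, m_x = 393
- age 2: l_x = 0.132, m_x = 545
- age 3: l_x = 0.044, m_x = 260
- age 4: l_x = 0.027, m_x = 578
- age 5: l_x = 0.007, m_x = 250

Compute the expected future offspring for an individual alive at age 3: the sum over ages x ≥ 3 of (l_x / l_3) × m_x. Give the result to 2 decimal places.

654.45

l_3 = 0.044. Conditional survival from age 3 to x is l_x / l_3.
  x=3: (0.044/0.044) × 260 = 260.0000
  x=4: (0.027/0.044) × 578 = 354.6818
  x=5: (0.007/0.044) × 250 = 39.7727
Sum = 260.0000 + 354.6818 + 39.7727 = 654.4545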